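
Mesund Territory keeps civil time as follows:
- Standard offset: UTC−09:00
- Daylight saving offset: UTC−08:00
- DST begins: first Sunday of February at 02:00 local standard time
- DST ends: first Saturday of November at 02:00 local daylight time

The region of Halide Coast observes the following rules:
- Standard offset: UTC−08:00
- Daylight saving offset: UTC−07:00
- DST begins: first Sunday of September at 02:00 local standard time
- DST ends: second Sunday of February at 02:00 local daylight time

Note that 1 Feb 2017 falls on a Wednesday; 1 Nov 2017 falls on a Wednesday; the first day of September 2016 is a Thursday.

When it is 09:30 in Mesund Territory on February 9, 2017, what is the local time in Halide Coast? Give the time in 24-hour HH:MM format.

1 February 2017 is a Wednesday, so the first Sunday is February 5.
1 November 2017 is a Wednesday, so the first Saturday is November 4.
February 9, 2017 lies within the daylight-saving period (5 February – 4 November), so Mesund Territory is on daylight time, UTC−08:00.
09:30 Mesund Territory + 8h = 17:30 UTC.
1 September 2016 is a Thursday, so the first Sunday is September 4.
1 February 2017 is a Wednesday, so the first Sunday is February 5 and the second is February 12.
At the standard offset (UTC−08:00), 17:30 UTC − 8h = 09:30 Halide Coast standard time.
The standard-time date in Halide Coast, February 9, 2017, falls between 4 September 2016 and 12 February 2017, so daylight saving is in effect and Halide Coast is at UTC−07:00.
17:30 UTC − 7h = 10:30 Halide Coast.

10:30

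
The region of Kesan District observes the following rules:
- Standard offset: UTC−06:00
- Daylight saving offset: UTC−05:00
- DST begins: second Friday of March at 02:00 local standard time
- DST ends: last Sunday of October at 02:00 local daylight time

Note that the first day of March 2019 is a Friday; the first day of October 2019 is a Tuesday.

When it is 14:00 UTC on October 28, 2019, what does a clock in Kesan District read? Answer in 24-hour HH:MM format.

1 March 2019 is a Friday, so the first Friday is March 1 and the second is March 8.
1 October 2019 is a Tuesday, so Sundays fall on 6, 13, 20, 27; the last is October 27.
At the standard offset (UTC−06:00), 14:00 UTC − 6h = 08:00 Kesan District standard time.
The standard-time date in Kesan District, October 28, 2019, is outside the daylight-saving period (8 March – 27 October), so Kesan District is on standard time, UTC−06:00.
14:00 UTC − 6h = 08:00 local.

08:00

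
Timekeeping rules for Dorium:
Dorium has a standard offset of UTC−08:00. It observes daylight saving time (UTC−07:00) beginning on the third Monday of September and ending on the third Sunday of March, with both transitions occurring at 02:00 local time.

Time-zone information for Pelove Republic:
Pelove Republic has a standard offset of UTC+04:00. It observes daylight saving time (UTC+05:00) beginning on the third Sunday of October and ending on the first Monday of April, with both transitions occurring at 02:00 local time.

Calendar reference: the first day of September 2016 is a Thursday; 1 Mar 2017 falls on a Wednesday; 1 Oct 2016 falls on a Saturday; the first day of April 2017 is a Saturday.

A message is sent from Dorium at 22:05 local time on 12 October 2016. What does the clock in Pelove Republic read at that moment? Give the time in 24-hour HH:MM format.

1 September 2016 is a Thursday, so the first Monday is September 5 and the third is September 19.
1 March 2017 is a Wednesday, so the first Sunday is March 5 and the third is March 19.
Daylight saving runs 19 September 2016 – 19 March 2017; 12 October 2016 is inside that window, so Dorium is at UTC−07:00.
22:05 Dorium + 7h = 05:05 UTC (rolling into the next day, 13 October 2016).
1 October 2016 is a Saturday, so the first Sunday is October 2 and the third is October 16.
1 April 2017 is a Saturday, so the first Monday is April 3.
At the standard offset (UTC+04:00), 05:05 UTC + 4h = 09:05 Pelove Republic standard time.
The standard-time date in Pelove Republic, 13 October 2016, does not fall between 16 October 2016 and 3 April 2017, so daylight saving is not in effect and Pelove Republic is at UTC+04:00.
05:05 UTC + 4h = 09:05 Pelove Republic.

09:05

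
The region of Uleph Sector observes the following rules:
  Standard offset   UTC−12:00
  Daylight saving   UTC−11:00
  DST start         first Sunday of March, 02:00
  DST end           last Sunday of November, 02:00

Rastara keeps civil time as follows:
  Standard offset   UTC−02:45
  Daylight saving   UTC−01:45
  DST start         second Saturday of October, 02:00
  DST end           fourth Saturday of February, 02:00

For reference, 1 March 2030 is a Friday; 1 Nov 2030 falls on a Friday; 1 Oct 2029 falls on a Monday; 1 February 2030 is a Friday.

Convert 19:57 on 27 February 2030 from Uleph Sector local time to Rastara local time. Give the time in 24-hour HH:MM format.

05:12

1 March 2030 is a Friday, so the first Sunday is March 3.
1 November 2030 is a Friday, so Sundays fall on 3, 10, 17, 24; the last is November 24.
27 February 2030 is outside the daylight-saving period (3 March – 24 November), so Uleph Sector is on standard time, UTC−12:00.
19:57 Uleph Sector + 12h = 07:57 UTC (rolling into the next day, 28 February 2030).
1 October 2029 is a Monday, so the first Saturday is October 6 and the second is October 13.
1 February 2030 is a Friday, so the first Saturday is February 2 and the fourth is February 23.
At the standard offset (UTC−02:45), 07:57 UTC − 2h45m = 05:12 Rastara standard time.
The standard-time date in Rastara, 28 February 2030, is outside the daylight-saving period (13 October 2029 – 23 February 2030), so Rastara is on standard time, UTC−02:45.
07:57 UTC − 2h45m = 05:12 Rastara.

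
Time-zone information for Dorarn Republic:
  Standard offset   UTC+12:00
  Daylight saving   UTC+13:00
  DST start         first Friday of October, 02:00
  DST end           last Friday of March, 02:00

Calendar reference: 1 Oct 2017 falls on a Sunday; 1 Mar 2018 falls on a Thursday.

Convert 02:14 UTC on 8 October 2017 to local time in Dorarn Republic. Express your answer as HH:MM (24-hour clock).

1 October 2017 is a Sunday, so the first Friday is October 6.
1 March 2018 is a Thursday, so Fridays fall on 2, 9, 16, 23, 30; the last is March 30.
At the standard offset (UTC+12:00), 02:14 UTC + 12h = 14:14 Dorarn Republic standard time.
Daylight saving runs 6 October 2017 – 30 March 2018; the standard-time date in Dorarn Republic, 8 October 2017, is inside that window, so Dorarn Republic is at UTC+13:00.
02:14 UTC + 13h = 15:14 local.

15:14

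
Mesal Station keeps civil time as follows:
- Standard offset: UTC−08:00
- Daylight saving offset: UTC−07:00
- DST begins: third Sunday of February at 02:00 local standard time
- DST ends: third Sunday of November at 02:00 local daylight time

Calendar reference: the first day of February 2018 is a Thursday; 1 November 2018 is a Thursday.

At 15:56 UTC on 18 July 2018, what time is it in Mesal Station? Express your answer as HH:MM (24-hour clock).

1 February 2018 is a Thursday, so the first Sunday is February 4 and the third is February 18.
1 November 2018 is a Thursday, so the first Sunday is November 4 and the third is November 18.
At the standard offset (UTC−08:00), 15:56 UTC − 8h = 07:56 Mesal Station standard time.
The standard-time date in Mesal Station, 18 July 2018, falls between 18 February and 18 November, so daylight saving is in effect and Mesal Station is at UTC−07:00.
15:56 UTC − 7h = 08:56 local.

08:56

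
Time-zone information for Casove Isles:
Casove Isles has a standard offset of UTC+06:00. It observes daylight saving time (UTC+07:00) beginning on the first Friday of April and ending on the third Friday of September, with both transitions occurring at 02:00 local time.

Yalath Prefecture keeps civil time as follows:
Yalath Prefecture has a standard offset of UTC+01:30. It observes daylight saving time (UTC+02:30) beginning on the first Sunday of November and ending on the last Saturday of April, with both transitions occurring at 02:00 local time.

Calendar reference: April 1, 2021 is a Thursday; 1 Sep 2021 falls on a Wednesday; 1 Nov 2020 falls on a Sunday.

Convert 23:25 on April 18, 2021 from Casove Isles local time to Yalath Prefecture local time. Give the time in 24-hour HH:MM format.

18:55

1 April 2021 is a Thursday, so the first Friday is April 2.
1 September 2021 is a Wednesday, so the first Friday is September 3 and the third is September 17.
April 18, 2021 falls between 2 April and 17 September, so daylight saving is in effect and Casove Isles is at UTC+07:00.
23:25 Casove Isles − 7h = 16:25 UTC.
1 November 2020 is a Sunday, so the first Sunday is November 1.
1 April 2021 is a Thursday, so Saturdays fall on 3, 10, 17, 24; the last is April 24.
At the standard offset (UTC+01:30), 16:25 UTC + 1h30m = 17:55 Yalath Prefecture standard time.
The standard-time date in Yalath Prefecture, April 18, 2021, falls between 1 November 2020 and 24 April 2021, so daylight saving is in effect and Yalath Prefecture is at UTC+02:30.
16:25 UTC + 2h30m = 18:55 Yalath Prefecture.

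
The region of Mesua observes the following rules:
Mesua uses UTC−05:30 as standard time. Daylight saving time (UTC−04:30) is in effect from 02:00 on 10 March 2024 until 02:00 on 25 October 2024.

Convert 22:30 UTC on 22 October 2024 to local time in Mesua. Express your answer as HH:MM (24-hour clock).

18:00

At the standard offset (UTC−05:30), 22:30 UTC − 5h30m = 17:00 Mesua standard time.
The standard-time date in Mesua, 22 October 2024, lies within the daylight-saving period (10 March – 25 October), so Mesua is on daylight time, UTC−04:30.
22:30 UTC − 4h30m = 18:00 local.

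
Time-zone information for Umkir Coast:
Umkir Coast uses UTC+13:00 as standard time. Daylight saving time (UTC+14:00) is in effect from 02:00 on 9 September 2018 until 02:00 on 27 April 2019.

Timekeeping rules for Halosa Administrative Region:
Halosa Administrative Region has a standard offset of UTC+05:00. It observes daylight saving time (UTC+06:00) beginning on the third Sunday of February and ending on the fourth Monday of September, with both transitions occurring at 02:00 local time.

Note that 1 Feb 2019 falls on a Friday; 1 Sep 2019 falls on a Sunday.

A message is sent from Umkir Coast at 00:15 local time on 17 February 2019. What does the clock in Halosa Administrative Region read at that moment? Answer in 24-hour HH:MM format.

Daylight saving runs 9 September 2018 – 27 April 2019; 17 February 2019 is inside that window, so Umkir Coast is at UTC+14:00.
00:15 Umkir Coast − 14h = 10:15 UTC (rolling into the previous day, 16 February 2019).
1 February 2019 is a Friday, so the first Sunday is February 3 and the third is February 17.
1 September 2019 is a Sunday, so the first Monday is September 2 and the fourth is September 23.
At the standard offset (UTC+05:00), 10:15 UTC + 5h = 15:15 Halosa Administrative Region standard time.
Daylight saving runs 17 February – 23 September; the standard-time date in Halosa Administrative Region, 16 February 2019, is outside that window, so Halosa Administrative Region is on standard time at UTC+05:00.
10:15 UTC + 5h = 15:15 Halosa Administrative Region.

15:15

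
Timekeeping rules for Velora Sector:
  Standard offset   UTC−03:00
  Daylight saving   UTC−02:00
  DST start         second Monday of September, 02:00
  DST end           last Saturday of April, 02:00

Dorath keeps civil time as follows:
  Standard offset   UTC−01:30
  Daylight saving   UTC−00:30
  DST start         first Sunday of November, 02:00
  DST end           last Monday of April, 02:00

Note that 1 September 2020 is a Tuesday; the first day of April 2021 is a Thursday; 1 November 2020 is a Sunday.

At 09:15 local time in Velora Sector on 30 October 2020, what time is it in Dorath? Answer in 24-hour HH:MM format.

09:45

1 September 2020 is a Tuesday, so the first Monday is September 7 and the second is September 14.
1 April 2021 is a Thursday, so Saturdays fall on 3, 10, 17, 24; the last is April 24.
Daylight saving runs 14 September 2020 – 24 April 2021; 30 October 2020 is inside that window, so Velora Sector is at UTC−02:00.
09:15 Velora Sector + 2h = 11:15 UTC.
1 November 2020 is a Sunday, so the first Sunday is November 1.
1 April 2021 is a Thursday, so Mondays fall on 5, 12, 19, 26; the last is April 26.
At the standard offset (UTC−01:30), 11:15 UTC − 1h30m = 09:45 Dorath standard time.
Daylight saving runs 1 November 2020 – 26 April 2021; the standard-time date in Dorath, 30 October 2020, is outside that window, so Dorath is on standard time at UTC−01:30.
11:15 UTC − 1h30m = 09:45 Dorath.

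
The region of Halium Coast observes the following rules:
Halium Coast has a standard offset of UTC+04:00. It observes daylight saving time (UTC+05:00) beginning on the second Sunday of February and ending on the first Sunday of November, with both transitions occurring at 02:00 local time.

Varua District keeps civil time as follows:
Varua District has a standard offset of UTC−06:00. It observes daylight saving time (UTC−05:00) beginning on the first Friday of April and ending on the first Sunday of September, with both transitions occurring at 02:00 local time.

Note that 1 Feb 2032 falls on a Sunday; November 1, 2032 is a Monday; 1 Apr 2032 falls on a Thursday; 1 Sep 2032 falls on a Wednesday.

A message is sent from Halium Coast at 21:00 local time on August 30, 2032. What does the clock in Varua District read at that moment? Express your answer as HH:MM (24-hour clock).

11:00

1 February 2032 is a Sunday, so the first Sunday is February 1 and the second is February 8.
1 November 2032 is a Monday, so the first Sunday is November 7.
August 30, 2032 lies within the daylight-saving period (8 February – 7 November), so Halium Coast is on daylight time, UTC+05:00.
21:00 Halium Coast − 5h = 16:00 UTC.
1 April 2032 is a Thursday, so the first Friday is April 2.
1 September 2032 is a Wednesday, so the first Sunday is September 5.
At the standard offset (UTC−06:00), 16:00 UTC − 6h = 10:00 Varua District standard time.
The standard-time date in Varua District, August 30, 2032, lies within the daylight-saving period (2 April – 5 September), so Varua District is on daylight time, UTC−05:00.
16:00 UTC − 5h = 11:00 Varua District.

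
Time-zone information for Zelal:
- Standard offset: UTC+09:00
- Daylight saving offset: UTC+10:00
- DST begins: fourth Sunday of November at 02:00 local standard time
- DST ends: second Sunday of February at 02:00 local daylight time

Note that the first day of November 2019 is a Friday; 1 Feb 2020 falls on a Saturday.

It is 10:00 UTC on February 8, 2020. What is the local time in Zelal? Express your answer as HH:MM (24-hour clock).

1 November 2019 is a Friday, so the first Sunday is November 3 and the fourth is November 24.
1 February 2020 is a Saturday, so the first Sunday is February 2 and the second is February 9.
At the standard offset (UTC+09:00), 10:00 UTC + 9h = 19:00 Zelal standard time.
Daylight saving runs 24 November 2019 – 9 February 2020; the standard-time date in Zelal, February 8, 2020, is inside that window, so Zelal is at UTC+10:00.
10:00 UTC + 10h = 20:00 local.

20:00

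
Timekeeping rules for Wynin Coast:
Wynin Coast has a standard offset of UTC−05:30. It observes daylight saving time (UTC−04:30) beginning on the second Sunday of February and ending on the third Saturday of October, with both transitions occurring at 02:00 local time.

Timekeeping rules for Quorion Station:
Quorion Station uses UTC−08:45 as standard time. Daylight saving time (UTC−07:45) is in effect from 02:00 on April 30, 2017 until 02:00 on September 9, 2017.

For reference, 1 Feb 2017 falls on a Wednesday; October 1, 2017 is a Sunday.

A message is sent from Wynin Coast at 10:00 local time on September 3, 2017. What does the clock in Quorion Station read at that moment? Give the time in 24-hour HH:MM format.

06:45

1 February 2017 is a Wednesday, so the first Sunday is February 5 and the second is February 12.
1 October 2017 is a Sunday, so the first Saturday is October 7 and the third is October 21.
September 3, 2017 lies within the daylight-saving period (12 February – 21 October), so Wynin Coast is on daylight time, UTC−04:30.
10:00 Wynin Coast + 4h30m = 14:30 UTC.
At the standard offset (UTC−08:45), 14:30 UTC − 8h45m = 05:45 Quorion Station standard time.
The standard-time date in Quorion Station, September 3, 2017, lies within the daylight-saving period (30 April – 9 September), so Quorion Station is on daylight time, UTC−07:45.
14:30 UTC − 7h45m = 06:45 Quorion Station.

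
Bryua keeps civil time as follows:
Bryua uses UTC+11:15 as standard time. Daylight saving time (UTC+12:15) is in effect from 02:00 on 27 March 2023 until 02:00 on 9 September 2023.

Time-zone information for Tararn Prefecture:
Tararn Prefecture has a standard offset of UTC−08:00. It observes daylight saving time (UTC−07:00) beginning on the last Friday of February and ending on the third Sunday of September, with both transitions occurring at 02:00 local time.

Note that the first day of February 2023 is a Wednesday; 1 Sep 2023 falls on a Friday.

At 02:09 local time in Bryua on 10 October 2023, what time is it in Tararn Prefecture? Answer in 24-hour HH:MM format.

10 October 2023 does not fall between 27 March and 9 September, so daylight saving is not in effect and Bryua is at UTC+11:15.
02:09 Bryua − 11h15m = 14:54 UTC (rolling into the previous day, 9 October 2023).
1 February 2023 is a Wednesday, so Fridays fall on 3, 10, 17, 24; the last is February 24.
1 September 2023 is a Friday, so the first Sunday is September 3 and the third is September 17.
At the standard offset (UTC−08:00), 14:54 UTC − 8h = 06:54 Tararn Prefecture standard time.
The standard-time date in Tararn Prefecture, 9 October 2023, does not fall between 24 February and 17 September, so daylight saving is not in effect and Tararn Prefecture is at UTC−08:00.
14:54 UTC − 8h = 06:54 Tararn Prefecture.

06:54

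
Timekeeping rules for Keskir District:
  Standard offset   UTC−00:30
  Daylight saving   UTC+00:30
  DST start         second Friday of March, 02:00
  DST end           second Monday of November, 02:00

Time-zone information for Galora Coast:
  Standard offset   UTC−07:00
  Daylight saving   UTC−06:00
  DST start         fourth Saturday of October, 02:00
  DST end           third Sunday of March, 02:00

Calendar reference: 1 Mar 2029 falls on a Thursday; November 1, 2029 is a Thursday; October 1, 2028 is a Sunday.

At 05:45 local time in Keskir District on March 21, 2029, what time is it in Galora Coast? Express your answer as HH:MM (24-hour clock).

22:15

1 March 2029 is a Thursday, so the first Friday is March 2 and the second is March 9.
1 November 2029 is a Thursday, so the first Monday is November 5 and the second is November 12.
Daylight saving runs 9 March – 12 November; March 21, 2029 is inside that window, so Keskir District is at UTC+00:30.
05:45 Keskir District − 0h30m = 05:15 UTC.
1 October 2028 is a Sunday, so the first Saturday is October 7 and the fourth is October 28.
1 March 2029 is a Thursday, so the first Sunday is March 4 and the third is March 18.
At the standard offset (UTC−07:00), 05:15 UTC − 7h = 22:15 Galora Coast standard time (rolling into the previous day, 20 March 2029).
The standard-time date in Galora Coast, March 20, 2029, does not fall between 28 October 2028 and 18 March 2029, so daylight saving is not in effect and Galora Coast is at UTC−07:00.
05:15 UTC − 7h = 22:15 Galora Coast (rolling into the previous day, 20 March 2029).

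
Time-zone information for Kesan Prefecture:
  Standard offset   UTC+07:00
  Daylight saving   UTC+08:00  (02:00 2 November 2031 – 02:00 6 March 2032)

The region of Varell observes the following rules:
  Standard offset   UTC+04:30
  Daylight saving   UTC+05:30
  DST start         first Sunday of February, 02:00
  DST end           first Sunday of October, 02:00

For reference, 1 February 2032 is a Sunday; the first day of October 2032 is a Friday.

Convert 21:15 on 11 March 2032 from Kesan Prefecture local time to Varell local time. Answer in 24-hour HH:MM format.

Daylight saving runs 2 November 2031 – 6 March 2032; 11 March 2032 is outside that window, so Kesan Prefecture is on standard time at UTC+07:00.
21:15 Kesan Prefecture − 7h = 14:15 UTC.
1 February 2032 is a Sunday, so the first Sunday is February 1.
1 October 2032 is a Friday, so the first Sunday is October 3.
At the standard offset (UTC+04:30), 14:15 UTC + 4h30m = 18:45 Varell standard time.
The standard-time date in Varell, 11 March 2032, falls between 1 February and 3 October, so daylight saving is in effect and Varell is at UTC+05:30.
14:15 UTC + 5h30m = 19:45 Varell.

19:45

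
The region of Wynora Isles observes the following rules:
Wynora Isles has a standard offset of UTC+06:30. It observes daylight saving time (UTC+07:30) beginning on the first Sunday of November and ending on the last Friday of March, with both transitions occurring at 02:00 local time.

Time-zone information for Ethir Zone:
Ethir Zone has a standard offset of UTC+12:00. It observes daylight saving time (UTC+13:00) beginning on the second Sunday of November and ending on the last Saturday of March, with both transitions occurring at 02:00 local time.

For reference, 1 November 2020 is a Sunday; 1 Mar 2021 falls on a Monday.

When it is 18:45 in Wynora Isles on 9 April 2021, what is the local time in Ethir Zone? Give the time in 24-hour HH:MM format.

00:15

1 November 2020 is a Sunday, so the first Sunday is November 1.
1 March 2021 is a Monday, so Fridays fall on 5, 12, 19, 26; the last is March 26.
Daylight saving runs 1 November 2020 – 26 March 2021; 9 April 2021 is outside that window, so Wynora Isles is on standard time at UTC+06:30.
18:45 Wynora Isles − 6h30m = 12:15 UTC.
1 November 2020 is a Sunday, so the first Sunday is November 1 and the second is November 8.
1 March 2021 is a Monday, so Saturdays fall on 6, 13, 20, 27; the last is March 27.
At the standard offset (UTC+12:00), 12:15 UTC + 12h = 00:15 Ethir Zone standard time (rolling into the next day, 10 April 2021).
The standard-time date in Ethir Zone, 10 April 2021, is outside the daylight-saving period (8 November 2020 – 27 March 2021), so Ethir Zone is on standard time, UTC+12:00.
12:15 UTC + 12h = 00:15 Ethir Zone (rolling into the next day, 10 April 2021).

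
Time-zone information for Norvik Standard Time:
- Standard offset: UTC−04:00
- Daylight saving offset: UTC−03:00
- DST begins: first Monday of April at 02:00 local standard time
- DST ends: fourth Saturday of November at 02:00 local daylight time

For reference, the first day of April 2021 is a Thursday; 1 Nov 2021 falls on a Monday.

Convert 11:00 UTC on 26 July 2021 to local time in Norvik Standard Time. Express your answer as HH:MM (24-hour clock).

08:00

1 April 2021 is a Thursday, so the first Monday is April 5.
1 November 2021 is a Monday, so the first Saturday is November 6 and the fourth is November 27.
At the standard offset (UTC−04:00), 11:00 UTC − 4h = 07:00 Norvik Standard Time standard time.
The standard-time date in Norvik Standard Time, 26 July 2021, lies within the daylight-saving period (5 April – 27 November), so Norvik Standard Time is on daylight time, UTC−03:00.
11:00 UTC − 3h = 08:00 local.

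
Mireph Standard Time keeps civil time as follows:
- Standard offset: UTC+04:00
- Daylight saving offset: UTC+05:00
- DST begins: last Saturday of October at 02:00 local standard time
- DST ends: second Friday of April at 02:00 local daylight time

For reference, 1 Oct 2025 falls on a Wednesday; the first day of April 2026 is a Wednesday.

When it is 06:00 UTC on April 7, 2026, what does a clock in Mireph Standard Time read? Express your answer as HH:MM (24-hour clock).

11:00

1 October 2025 is a Wednesday, so Saturdays fall on 4, 11, 18, 25; the last is October 25.
1 April 2026 is a Wednesday, so the first Friday is April 3 and the second is April 10.
At the standard offset (UTC+04:00), 06:00 UTC + 4h = 10:00 Mireph Standard Time standard time.
The standard-time date in Mireph Standard Time, April 7, 2026, lies within the daylight-saving period (25 October 2025 – 10 April 2026), so Mireph Standard Time is on daylight time, UTC+05:00.
06:00 UTC + 5h = 11:00 local.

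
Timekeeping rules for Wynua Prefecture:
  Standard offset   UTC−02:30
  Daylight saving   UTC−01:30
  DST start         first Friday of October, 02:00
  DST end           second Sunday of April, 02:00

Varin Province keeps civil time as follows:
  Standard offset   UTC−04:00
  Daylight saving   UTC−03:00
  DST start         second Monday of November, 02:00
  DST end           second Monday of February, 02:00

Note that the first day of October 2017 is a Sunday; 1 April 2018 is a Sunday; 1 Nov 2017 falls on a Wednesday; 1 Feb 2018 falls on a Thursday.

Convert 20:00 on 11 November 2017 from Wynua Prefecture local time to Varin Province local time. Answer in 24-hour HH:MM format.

17:30

1 October 2017 is a Sunday, so the first Friday is October 6.
1 April 2018 is a Sunday, so the first Sunday is April 1 and the second is April 8.
Daylight saving runs 6 October 2017 – 8 April 2018; 11 November 2017 is inside that window, so Wynua Prefecture is at UTC−01:30.
20:00 Wynua Prefecture + 1h30m = 21:30 UTC.
1 November 2017 is a Wednesday, so the first Monday is November 6 and the second is November 13.
1 February 2018 is a Thursday, so the first Monday is February 5 and the second is February 12.
At the standard offset (UTC−04:00), 21:30 UTC − 4h = 17:30 Varin Province standard time.
The standard-time date in Varin Province, 11 November 2017, is outside the daylight-saving period (13 November 2017 – 12 February 2018), so Varin Province is on standard time, UTC−04:00.
21:30 UTC − 4h = 17:30 Varin Province.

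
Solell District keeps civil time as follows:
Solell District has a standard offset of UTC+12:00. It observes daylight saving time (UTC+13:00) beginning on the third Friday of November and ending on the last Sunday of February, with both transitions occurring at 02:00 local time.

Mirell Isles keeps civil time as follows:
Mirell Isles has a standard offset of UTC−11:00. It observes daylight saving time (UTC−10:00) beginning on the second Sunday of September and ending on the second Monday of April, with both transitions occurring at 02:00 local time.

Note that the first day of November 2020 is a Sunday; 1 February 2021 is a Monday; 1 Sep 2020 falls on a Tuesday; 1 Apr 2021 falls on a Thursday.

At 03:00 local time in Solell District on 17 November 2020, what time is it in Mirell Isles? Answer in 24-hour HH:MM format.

1 November 2020 is a Sunday, so the first Friday is November 6 and the third is November 20.
1 February 2021 is a Monday, so Sundays fall on 7, 14, 21, 28; the last is February 28.
17 November 2020 is outside the daylight-saving period (20 November 2020 – 28 February 2021), so Solell District is on standard time, UTC+12:00.
03:00 Solell District − 12h = 15:00 UTC (rolling into the previous day, 16 November 2020).
1 September 2020 is a Tuesday, so the first Sunday is September 6 and the second is September 13.
1 April 2021 is a Thursday, so the first Monday is April 5 and the second is April 12.
At the standard offset (UTC−11:00), 15:00 UTC − 11h = 04:00 Mirell Isles standard time.
The standard-time date in Mirell Isles, 16 November 2020, falls between 13 September 2020 and 12 April 2021, so daylight saving is in effect and Mirell Isles is at UTC−10:00.
15:00 UTC − 10h = 05:00 Mirell Isles.

05:00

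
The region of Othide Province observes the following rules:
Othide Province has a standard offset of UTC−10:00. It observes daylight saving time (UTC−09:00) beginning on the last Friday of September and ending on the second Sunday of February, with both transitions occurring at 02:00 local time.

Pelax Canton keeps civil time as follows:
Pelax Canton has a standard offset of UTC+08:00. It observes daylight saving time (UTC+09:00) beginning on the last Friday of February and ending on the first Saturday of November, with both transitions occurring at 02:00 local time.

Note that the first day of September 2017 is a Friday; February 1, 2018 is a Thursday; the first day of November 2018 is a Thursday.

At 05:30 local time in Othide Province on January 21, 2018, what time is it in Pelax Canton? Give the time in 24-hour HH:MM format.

1 September 2017 is a Friday, so Fridays fall on 1, 8, 15, 22, 29; the last is September 29.
1 February 2018 is a Thursday, so the first Sunday is February 4 and the second is February 11.
Daylight saving runs 29 September 2017 – 11 February 2018; January 21, 2018 is inside that window, so Othide Province is at UTC−09:00.
05:30 Othide Province + 9h = 14:30 UTC.
1 February 2018 is a Thursday, so Fridays fall on 2, 9, 16, 23; the last is February 23.
1 November 2018 is a Thursday, so the first Saturday is November 3.
At the standard offset (UTC+08:00), 14:30 UTC + 8h = 22:30 Pelax Canton standard time.
Daylight saving runs 23 February – 3 November; the standard-time date in Pelax Canton, January 21, 2018, is outside that window, so Pelax Canton is on standard time at UTC+08:00.
14:30 UTC + 8h = 22:30 Pelax Canton.

22:30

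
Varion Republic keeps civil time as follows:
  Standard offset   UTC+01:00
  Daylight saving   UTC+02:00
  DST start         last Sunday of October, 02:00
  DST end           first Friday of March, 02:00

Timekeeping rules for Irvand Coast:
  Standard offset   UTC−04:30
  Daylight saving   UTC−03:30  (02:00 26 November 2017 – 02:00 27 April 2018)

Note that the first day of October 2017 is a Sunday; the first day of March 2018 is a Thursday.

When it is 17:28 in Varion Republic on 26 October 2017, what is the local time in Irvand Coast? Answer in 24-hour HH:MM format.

11:58

1 October 2017 is a Sunday, so Sundays fall on 1, 8, 15, 22, 29; the last is October 29.
1 March 2018 is a Thursday, so the first Friday is March 2.
26 October 2017 is outside the daylight-saving period (29 October 2017 – 2 March 2018), so Varion Republic is on standard time, UTC+01:00.
17:28 Varion Republic − 1h = 16:28 UTC.
At the standard offset (UTC−04:30), 16:28 UTC − 4h30m = 11:58 Irvand Coast standard time.
The standard-time date in Irvand Coast, 26 October 2017, is outside the daylight-saving period (26 November 2017 – 27 April 2018), so Irvand Coast is on standard time, UTC−04:30.
16:28 UTC − 4h30m = 11:58 Irvand Coast.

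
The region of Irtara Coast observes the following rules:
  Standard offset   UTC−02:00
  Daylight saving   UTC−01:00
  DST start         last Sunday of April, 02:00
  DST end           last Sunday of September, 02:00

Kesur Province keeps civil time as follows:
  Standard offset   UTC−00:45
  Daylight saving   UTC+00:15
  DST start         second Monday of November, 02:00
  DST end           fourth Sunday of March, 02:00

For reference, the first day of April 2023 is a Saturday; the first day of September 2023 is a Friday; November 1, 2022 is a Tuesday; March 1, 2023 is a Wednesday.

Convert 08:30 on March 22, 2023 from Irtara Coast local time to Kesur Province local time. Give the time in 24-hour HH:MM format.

10:45

1 April 2023 is a Saturday, so Sundays fall on 2, 9, 16, 23, 30; the last is April 30.
1 September 2023 is a Friday, so Sundays fall on 3, 10, 17, 24; the last is September 24.
March 22, 2023 does not fall between 30 April and 24 September, so daylight saving is not in effect and Irtara Coast is at UTC−02:00.
08:30 Irtara Coast + 2h = 10:30 UTC.
1 November 2022 is a Tuesday, so the first Monday is November 7 and the second is November 14.
1 March 2023 is a Wednesday, so the first Sunday is March 5 and the fourth is March 26.
At the standard offset (UTC−00:45), 10:30 UTC − 0h45m = 09:45 Kesur Province standard time.
The standard-time date in Kesur Province, March 22, 2023, lies within the daylight-saving period (14 November 2022 – 26 March 2023), so Kesur Province is on daylight time, UTC+00:15.
10:30 UTC + 0h15m = 10:45 Kesur Province.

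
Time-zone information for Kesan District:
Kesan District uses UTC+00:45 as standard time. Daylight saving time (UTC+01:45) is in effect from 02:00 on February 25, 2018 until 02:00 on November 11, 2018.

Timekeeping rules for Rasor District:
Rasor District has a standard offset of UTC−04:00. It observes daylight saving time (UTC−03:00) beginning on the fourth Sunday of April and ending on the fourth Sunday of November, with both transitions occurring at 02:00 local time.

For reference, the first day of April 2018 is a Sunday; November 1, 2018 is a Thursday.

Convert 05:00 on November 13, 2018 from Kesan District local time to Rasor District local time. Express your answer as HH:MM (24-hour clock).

November 13, 2018 does not fall between 25 February and 11 November, so daylight saving is not in effect and Kesan District is at UTC+00:45.
05:00 Kesan District − 0h45m = 04:15 UTC.
1 April 2018 is a Sunday, so the first Sunday is April 1 and the fourth is April 22.
1 November 2018 is a Thursday, so the first Sunday is November 4 and the fourth is November 25.
At the standard offset (UTC−04:00), 04:15 UTC − 4h = 00:15 Rasor District standard time.
The standard-time date in Rasor District, November 13, 2018, falls between 22 April and 25 November, so daylight saving is in effect and Rasor District is at UTC−03:00.
04:15 UTC − 3h = 01:15 Rasor District.

01:15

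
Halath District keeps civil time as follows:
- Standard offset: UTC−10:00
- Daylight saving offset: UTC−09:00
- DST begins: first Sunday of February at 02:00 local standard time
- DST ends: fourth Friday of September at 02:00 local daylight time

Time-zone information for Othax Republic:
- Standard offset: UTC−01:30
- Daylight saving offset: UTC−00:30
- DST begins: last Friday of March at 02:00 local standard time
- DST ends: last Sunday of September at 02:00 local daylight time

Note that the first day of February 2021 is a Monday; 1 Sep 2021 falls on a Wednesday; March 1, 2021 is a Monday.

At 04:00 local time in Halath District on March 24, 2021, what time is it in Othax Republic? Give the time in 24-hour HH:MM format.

11:30

1 February 2021 is a Monday, so the first Sunday is February 7.
1 September 2021 is a Wednesday, so the first Friday is September 3 and the fourth is September 24.
March 24, 2021 lies within the daylight-saving period (7 February – 24 September), so Halath District is on daylight time, UTC−09:00.
04:00 Halath District + 9h = 13:00 UTC.
1 March 2021 is a Monday, so Fridays fall on 5, 12, 19, 26; the last is March 26.
1 September 2021 is a Wednesday, so Sundays fall on 5, 12, 19, 26; the last is September 26.
At the standard offset (UTC−01:30), 13:00 UTC − 1h30m = 11:30 Othax Republic standard time.
The standard-time date in Othax Republic, March 24, 2021, does not fall between 26 March and 26 September, so daylight saving is not in effect and Othax Republic is at UTC−01:30.
13:00 UTC − 1h30m = 11:30 Othax Republic.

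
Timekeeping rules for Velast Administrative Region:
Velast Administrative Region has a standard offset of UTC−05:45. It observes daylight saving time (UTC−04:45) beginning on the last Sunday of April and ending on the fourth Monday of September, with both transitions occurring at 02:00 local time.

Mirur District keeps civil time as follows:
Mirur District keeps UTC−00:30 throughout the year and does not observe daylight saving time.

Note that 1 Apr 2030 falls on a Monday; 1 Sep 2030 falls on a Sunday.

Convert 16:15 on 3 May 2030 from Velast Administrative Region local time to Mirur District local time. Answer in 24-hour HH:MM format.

20:30

1 April 2030 is a Monday, so Sundays fall on 7, 14, 21, 28; the last is April 28.
1 September 2030 is a Sunday, so the first Monday is September 2 and the fourth is September 23.
Daylight saving runs 28 April – 23 September; 3 May 2030 is inside that window, so Velast Administrative Region is at UTC−04:45.
16:15 Velast Administrative Region + 4h45m = 21:00 UTC.
Mirur District stays on UTC−00:30 all year.
21:00 UTC − 0h30m = 20:30 Mirur District.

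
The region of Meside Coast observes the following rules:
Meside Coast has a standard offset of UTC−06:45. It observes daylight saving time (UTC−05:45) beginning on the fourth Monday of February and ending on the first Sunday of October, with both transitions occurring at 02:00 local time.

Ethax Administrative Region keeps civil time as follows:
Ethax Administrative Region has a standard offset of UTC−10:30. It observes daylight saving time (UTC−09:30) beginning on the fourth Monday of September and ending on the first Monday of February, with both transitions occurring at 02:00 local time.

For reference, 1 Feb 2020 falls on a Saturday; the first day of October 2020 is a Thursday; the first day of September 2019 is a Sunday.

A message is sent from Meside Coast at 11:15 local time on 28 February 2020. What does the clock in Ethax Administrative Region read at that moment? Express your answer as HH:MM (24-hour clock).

06:30

1 February 2020 is a Saturday, so the first Monday is February 3 and the fourth is February 24.
1 October 2020 is a Thursday, so the first Sunday is October 4.
Daylight saving runs 24 February – 4 October; 28 February 2020 is inside that window, so Meside Coast is at UTC−05:45.
11:15 Meside Coast + 5h45m = 17:00 UTC.
1 September 2019 is a Sunday, so the first Monday is September 2 and the fourth is September 23.
1 February 2020 is a Saturday, so the first Monday is February 3.
At the standard offset (UTC−10:30), 17:00 UTC − 10h30m = 06:30 Ethax Administrative Region standard time.
The standard-time date in Ethax Administrative Region, 28 February 2020, does not fall between 23 September 2019 and 3 February 2020, so daylight saving is not in effect and Ethax Administrative Region is at UTC−10:30.
17:00 UTC − 10h30m = 06:30 Ethax Administrative Region.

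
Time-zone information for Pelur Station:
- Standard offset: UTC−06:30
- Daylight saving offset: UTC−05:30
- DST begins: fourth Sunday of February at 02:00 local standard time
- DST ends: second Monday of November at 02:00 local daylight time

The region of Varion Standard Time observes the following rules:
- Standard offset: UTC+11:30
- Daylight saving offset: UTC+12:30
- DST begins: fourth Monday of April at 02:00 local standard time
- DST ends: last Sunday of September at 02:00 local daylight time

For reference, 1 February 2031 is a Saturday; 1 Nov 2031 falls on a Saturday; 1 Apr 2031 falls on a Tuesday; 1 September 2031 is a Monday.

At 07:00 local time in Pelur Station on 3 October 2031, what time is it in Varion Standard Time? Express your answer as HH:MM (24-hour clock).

00:00

1 February 2031 is a Saturday, so the first Sunday is February 2 and the fourth is February 23.
1 November 2031 is a Saturday, so the first Monday is November 3 and the second is November 10.
Daylight saving runs 23 February – 10 November; 3 October 2031 is inside that window, so Pelur Station is at UTC−05:30.
07:00 Pelur Station + 5h30m = 12:30 UTC.
1 April 2031 is a Tuesday, so the first Monday is April 7 and the fourth is April 28.
1 September 2031 is a Monday, so Sundays fall on 7, 14, 21, 28; the last is September 28.
At the standard offset (UTC+11:30), 12:30 UTC + 11h30m = 00:00 Varion Standard Time standard time (rolling into the next day, 4 October 2031).
The standard-time date in Varion Standard Time, 4 October 2031, does not fall between 28 April and 28 September, so daylight saving is not in effect and Varion Standard Time is at UTC+11:30.
12:30 UTC + 11h30m = 00:00 Varion Standard Time (rolling into the next day, 4 October 2031).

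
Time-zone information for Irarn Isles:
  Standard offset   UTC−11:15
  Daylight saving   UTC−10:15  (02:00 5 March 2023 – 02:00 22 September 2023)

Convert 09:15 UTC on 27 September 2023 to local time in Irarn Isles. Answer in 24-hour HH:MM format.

At the standard offset (UTC−11:15), 09:15 UTC − 11h15m = 22:00 Irarn Isles standard time (rolling into the previous day, 26 September 2023).
The standard-time date in Irarn Isles, 26 September 2023, does not fall between 5 March and 22 September, so daylight saving is not in effect and Irarn Isles is at UTC−11:15.
09:15 UTC − 11h15m = 22:00 local (rolling into the previous day, 26 September 2023).

22:00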